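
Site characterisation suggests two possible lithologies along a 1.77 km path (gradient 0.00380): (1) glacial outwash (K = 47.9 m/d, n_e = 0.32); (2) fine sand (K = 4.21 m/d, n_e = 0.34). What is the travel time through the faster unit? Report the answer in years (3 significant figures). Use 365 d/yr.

8.53 years

Unit 1 (glacial outwash): v = 47.9×0.0038/0.32 = 0.5688 m/d, t = 1770/0.5688 = 3112 d
Unit 2 (fine sand): v = 4.21×0.0038/0.34 = 0.04705 m/d, t = 1770/0.04705 = 37620 d
Faster: 3112 d / 365 = 8.53 yr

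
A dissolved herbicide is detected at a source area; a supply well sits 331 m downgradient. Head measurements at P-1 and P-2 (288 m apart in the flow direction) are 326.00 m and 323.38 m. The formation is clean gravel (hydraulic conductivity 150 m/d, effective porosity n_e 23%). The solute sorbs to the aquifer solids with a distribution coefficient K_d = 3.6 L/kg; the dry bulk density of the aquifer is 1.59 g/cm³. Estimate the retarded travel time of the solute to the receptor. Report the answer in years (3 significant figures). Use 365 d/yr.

3.96 years

Hydraulic gradient i = (326.00 − 323.38) / 288 = 2.62 / 288 = 0.009097
q = Ki = 150 × 0.009097 = 1.365 m/d
Seepage velocity v = q / n = 1.365 / 0.23 = 5.933 m/d
Retardation R = 1 + ρ_b·K_d/n = 1 + 1.59×3.6/0.23 = 25.89
Contaminant velocity v_c = v/R = 5.933/25.89 = 0.2292 m/d
t = L/v_c = 331/0.2292 = 1444 d
   = 1444/365 = 3.96 yr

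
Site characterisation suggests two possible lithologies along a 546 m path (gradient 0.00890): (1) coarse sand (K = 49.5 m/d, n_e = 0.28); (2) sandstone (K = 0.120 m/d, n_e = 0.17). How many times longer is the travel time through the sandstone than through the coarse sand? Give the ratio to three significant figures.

250

Unit 1 (coarse sand): v = 49.5×0.0089/0.28 = 1.573 m/d, t = 546/1.573 = 347.0 d
Unit 2 (sandstone): v = 0.120×0.0089/0.17 = 0.006282 m/d, t = 546/0.006282 = 86910 d
t(sandstone) / t(coarse sand) = 86910/347.0 = 250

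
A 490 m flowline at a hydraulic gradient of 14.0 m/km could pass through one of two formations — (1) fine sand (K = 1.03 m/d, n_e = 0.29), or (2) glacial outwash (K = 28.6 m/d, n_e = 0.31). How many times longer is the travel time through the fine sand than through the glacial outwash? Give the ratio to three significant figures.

26.0

Unit 1 (fine sand): v = 1.03×0.014/0.29 = 0.04972 m/d, t = 490/0.04972 = 9854 d
Unit 2 (glacial outwash): v = 28.6×0.014/0.31 = 1.292 m/d, t = 490/1.292 = 379.4 d
t(fine sand) / t(glacial outwash) = 9854/379.4 = 26.0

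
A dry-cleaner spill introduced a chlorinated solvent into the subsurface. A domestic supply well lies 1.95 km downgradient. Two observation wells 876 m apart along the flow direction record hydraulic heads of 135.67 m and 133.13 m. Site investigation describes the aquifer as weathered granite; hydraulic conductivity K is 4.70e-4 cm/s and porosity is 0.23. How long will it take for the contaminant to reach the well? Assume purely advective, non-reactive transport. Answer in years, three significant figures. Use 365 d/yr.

1040 years

Hydraulic gradient i = (135.67 − 133.13) / 876 = 2.54 / 876 = 0.002900
K = 4.70e-4 cm/s × 864 = 0.4061 m/d
Darcy flux q = K·i = 0.4061 × 0.002900 = 0.001177 m/d
v_s = q/n_e = 0.001177/0.23 = 0.005119 m/d
L = 1.95 km = 1950 m
t = L / v = 1950 / 0.005119 = 380900 d
   = 380900 / 365 = 1040 yr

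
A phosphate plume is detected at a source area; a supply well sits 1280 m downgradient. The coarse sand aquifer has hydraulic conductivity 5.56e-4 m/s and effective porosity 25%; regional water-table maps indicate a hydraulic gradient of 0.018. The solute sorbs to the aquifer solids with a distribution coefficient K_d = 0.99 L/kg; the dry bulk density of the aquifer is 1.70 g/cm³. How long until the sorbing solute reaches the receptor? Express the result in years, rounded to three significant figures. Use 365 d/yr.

7.84 years

K = 5.56e-4 m/s × 86400 s/d = 48.04 m/d
Darcy flux q = K·i = 48.04 × 0.018 = 0.8647 m/d
Seepage velocity v = q / n = 0.8647 / 0.25 = 3.459 m/d
Retardation R = 1 + ρ_b·K_d/n = 1 + 1.70×0.99/0.25 = 7.732
Contaminant velocity v_c = v/R = 3.459/7.732 = 0.4473 m/d
t = L/v_c = 1280/0.4473 = 2861 d
   = 2861/365 = 7.84 yr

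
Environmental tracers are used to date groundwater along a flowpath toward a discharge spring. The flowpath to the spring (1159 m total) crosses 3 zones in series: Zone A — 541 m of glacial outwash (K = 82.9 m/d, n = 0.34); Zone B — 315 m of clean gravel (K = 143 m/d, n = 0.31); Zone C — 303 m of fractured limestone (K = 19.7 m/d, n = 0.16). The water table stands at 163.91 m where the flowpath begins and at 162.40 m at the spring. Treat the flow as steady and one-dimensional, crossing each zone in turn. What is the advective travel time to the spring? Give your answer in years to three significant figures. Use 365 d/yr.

14.4 years

Total head drop ΔH = 163.91 − 162.40 = 1.51 m
Continuity: the same q passes through each zone, so ΔH = q·Σ(L_j/K_j) — the zones act as resistances in series.
Σ(L/K) = 541/82.9 + 315/143 + 303/19.7 = 6.526 + 2.203 + 15.38 = 24.11 d
q = ΔH / Σ(L/K) = 1.51 / 24.11 = 0.06263 m/d (same in every zone)
Zone A: v = q/n = 0.06263/0.34 = 0.1842 m/d → t_A = 541/0.1842 = 2937 d
Zone B: v = q/n = 0.06263/0.31 = 0.2020 m/d → t_B = 315/0.2020 = 1559 d
Zone C: v = q/n = 0.06263/0.16 = 0.3914 m/d → t_C = 303/0.3914 = 774.1 d
Total t = 2937 + 1559 + 774.1 = 5270 d
   = 5270 / 365 = 14.4 yr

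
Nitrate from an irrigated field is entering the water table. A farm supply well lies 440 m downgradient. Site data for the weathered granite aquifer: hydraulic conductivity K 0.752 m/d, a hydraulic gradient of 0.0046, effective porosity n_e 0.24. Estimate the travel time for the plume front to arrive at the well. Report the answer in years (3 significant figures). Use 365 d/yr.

83.6 years

q = Ki = 0.752 × 0.0046 = 0.003459 m/d
Average linear velocity = 0.003459 / 0.24 = 0.01441 m/d
t = L / v = 440 / 0.01441 = 30530 d
   = 30530 / 365 = 83.6 yr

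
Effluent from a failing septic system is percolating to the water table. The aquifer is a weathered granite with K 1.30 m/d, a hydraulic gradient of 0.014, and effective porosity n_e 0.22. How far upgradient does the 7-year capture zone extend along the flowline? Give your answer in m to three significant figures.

211 m

q = Ki = 1.30 × 0.014 = 0.01820 m/d
v_s = q/n_e = 0.01820/0.22 = 0.08273 m/d
T = 7 yr × 365 = 2555 d
L = v × T = 0.08273 × 2555 = 211.4 m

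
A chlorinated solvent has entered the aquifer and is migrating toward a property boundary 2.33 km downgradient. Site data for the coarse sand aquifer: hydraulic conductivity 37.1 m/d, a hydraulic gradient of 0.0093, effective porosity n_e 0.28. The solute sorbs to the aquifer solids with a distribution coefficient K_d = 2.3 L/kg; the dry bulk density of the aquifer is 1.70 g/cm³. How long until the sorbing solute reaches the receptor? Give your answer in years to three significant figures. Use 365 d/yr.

q = Ki = 37.1 × 0.0093 = 0.3450 m/d
Seepage velocity v = q / n = 0.3450 / 0.28 = 1.232 m/d
Retardation R = 1 + ρ_b·K_d/n = 1 + 1.70×2.3/0.28 = 14.96
Contaminant velocity v_c = v/R = 1.232/14.96 = 0.08235 m/d
L = 2.33 km = 2330 m
t = L/v_c = 2330/0.08235 = 28300 d
   = 28300/365 = 77.5 yr

77.5 years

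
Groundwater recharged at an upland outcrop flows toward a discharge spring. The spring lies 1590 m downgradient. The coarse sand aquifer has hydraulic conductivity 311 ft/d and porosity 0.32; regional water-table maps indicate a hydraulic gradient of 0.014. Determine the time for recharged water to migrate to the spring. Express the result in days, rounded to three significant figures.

K = 311 ft/d × 0.3048 = 94.79 m/d
q = Ki = 94.79 × 0.014 = 1.327 m/d
Average linear velocity = 1.327 / 0.32 = 4.147 m/d
t = L / v = 1590 / 4.147 = 383.4 d

383 days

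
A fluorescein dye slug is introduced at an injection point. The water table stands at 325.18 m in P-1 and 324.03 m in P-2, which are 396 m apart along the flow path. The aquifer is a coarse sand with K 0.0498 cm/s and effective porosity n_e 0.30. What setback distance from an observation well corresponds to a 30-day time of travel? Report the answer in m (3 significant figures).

12.5 m

Hydraulic gradient i = (325.18 − 324.03) / 396 = 1.15 / 396 = 0.002904
K = 0.0498 cm/s × 864 = 43.03 m/d
q = Ki = 43.03 × 0.002904 = 0.1250 m/d
Seepage velocity v = q / n = 0.1250 / 0.30 = 0.4165 m/d
L = v × T = 0.4165 × 30 = 12.50 m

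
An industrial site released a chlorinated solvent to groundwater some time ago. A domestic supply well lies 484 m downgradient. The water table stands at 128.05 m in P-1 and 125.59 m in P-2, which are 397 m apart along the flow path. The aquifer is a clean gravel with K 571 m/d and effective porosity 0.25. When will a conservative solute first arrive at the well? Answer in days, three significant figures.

34.2 days

Hydraulic gradient i = (128.05 − 125.59) / 397 = 2.46 / 397 = 0.006196
q = Ki = 571 × 0.006196 = 3.538 m/d
Average linear velocity = 3.538 / 0.25 = 14.15 m/d
t = L / v = 484 / 14.15 = 34.20 d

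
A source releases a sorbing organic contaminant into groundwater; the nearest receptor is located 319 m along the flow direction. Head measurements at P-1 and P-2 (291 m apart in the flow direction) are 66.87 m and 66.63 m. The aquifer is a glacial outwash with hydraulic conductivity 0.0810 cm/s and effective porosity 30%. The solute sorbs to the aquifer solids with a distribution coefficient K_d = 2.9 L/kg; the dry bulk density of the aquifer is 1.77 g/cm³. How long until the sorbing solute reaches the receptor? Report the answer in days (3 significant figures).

Hydraulic gradient i = (66.87 − 66.63) / 291 = 0.24 / 291 = 8.247e-4
K = 0.0810 cm/s × 864 = 69.98 m/d
Darcy flux q = K·i = 69.98 × 8.247e-4 = 0.05772 m/d
Seepage velocity v = q / n = 0.05772 / 0.30 = 0.1924 m/d
Retardation R = 1 + ρ_b·K_d/n = 1 + 1.77×2.9/0.30 = 18.11
Contaminant velocity v_c = v/R = 0.1924/18.11 = 0.01062 m/d
t = L/v_c = 319/0.01062 = 30030 d

30000 days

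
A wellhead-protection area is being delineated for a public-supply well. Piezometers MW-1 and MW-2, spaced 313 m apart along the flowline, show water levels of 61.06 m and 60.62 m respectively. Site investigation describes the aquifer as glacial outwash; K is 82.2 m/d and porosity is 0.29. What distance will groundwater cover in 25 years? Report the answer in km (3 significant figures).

3.64 km

Hydraulic gradient i = (61.06 − 60.62) / 313 = 0.44 / 313 = 0.001406
Darcy flux q = K·i = 82.2 × 0.001406 = 0.1156 m/d
Average linear velocity = 0.1156 / 0.29 = 0.3985 m/d
T = 25 yr × 365 = 9125 d
L = v × T = 0.3985 × 9125 = 3636 m
   = 3.64 km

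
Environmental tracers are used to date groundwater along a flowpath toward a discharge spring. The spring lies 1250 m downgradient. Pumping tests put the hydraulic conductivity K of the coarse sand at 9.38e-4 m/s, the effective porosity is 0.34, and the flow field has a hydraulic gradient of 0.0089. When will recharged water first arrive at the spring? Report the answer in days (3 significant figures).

589 days

K = 9.38e-4 m/s × 86400 s/d = 81.04 m/d
Darcy flux q = K·i = 81.04 × 0.0089 = 0.7213 m/d
v_s = q/n_e = 0.7213/0.34 = 2.121 m/d
t = L / v = 1250 / 2.121 = 589.2 d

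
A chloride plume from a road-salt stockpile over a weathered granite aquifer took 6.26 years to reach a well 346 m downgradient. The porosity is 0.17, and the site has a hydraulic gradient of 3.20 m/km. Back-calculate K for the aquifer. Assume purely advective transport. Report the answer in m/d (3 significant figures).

8.04 m/d

t = 6.26 years = 2285 d
v = L / t = 346 / 2285 = 0.1514 m/d
K = v · n / i = 0.1514 × 0.17 / 0.0032 = 8.04 m/d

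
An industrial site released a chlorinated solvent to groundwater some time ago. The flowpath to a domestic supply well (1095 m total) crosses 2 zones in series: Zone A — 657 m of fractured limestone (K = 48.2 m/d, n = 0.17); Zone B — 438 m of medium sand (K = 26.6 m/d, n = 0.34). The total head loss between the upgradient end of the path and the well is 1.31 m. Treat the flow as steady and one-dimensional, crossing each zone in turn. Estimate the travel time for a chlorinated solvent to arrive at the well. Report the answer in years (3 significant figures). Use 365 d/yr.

Continuity: the same q passes through each zone, so ΔH = q·Σ(L_j/K_j) — the zones act as resistances in series.
Σ(L/K) = 657/48.2 + 438/26.6 = 13.63 + 16.47 = 30.10 d
q = ΔH / Σ(L/K) = 1.31 / 30.10 = 0.04353 m/d (same in every zone)
Zone A: v = q/n = 0.04353/0.17 = 0.2560 m/d → t_A = 657/0.2560 = 2566 d
Zone B: v = q/n = 0.04353/0.34 = 0.1280 m/d → t_B = 438/0.1280 = 3421 d
Total t = 2566 + 3421 = 5987 d
   = 5987 / 365 = 16.4 yr

16.4 years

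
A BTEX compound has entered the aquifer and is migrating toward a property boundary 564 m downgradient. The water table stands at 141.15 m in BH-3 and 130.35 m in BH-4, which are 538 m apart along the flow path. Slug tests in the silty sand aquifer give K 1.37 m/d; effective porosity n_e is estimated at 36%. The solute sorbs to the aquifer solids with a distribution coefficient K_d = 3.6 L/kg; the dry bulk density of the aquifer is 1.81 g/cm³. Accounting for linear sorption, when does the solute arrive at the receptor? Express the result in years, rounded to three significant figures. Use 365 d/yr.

Hydraulic gradient i = (141.15 − 130.35) / 538 = 10.80 / 538 = 0.02007
Darcy flux q = K·i = 1.37 × 0.02007 = 0.02750 m/d
v_s = q/n_e = 0.02750/0.36 = 0.07639 m/d
Retardation R = 1 + ρ_b·K_d/n = 1 + 1.81×3.6/0.36 = 19.10
Contaminant velocity v_c = v/R = 0.07639/19.10 = 0.004000 m/d
t = L/v_c = 564/0.004000 = 141000 d
   = 141000/365 = 386 yr

386 years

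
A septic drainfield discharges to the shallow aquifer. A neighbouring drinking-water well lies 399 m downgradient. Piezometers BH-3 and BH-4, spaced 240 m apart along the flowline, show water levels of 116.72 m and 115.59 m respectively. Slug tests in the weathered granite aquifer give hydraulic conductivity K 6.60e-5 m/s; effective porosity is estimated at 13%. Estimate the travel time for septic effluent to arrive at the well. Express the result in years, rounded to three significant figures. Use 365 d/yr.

Hydraulic gradient i = (116.72 − 115.59) / 240 = 1.13 / 240 = 0.004708
K = 6.60e-5 m/s × 86400 s/d = 5.702 m/d
q = Ki = 5.702 × 0.004708 = 0.02685 m/d
Average linear velocity = 0.02685 / 0.13 = 0.2065 m/d
t = L / v = 399 / 0.2065 = 1932 d
   = 1932 / 365 = 5.29 yr

5.29 years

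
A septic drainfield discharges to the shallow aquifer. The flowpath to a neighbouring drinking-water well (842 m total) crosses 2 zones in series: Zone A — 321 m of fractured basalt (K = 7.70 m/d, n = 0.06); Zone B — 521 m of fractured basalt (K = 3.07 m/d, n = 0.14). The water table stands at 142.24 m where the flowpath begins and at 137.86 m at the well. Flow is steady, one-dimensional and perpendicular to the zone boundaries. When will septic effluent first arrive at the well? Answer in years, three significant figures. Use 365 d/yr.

Total head drop ΔH = 142.24 − 137.86 = 4.38 m
Steady 1-D flow in series ⇒ the Darcy flux q is identical in every zone and the zone head losses add (resistances L/K in series).
Σ(L/K) = 321/7.70 + 521/3.07 = 41.69 + 169.7 = 211.4 d
q = ΔH / Σ(L/K) = 4.38 / 211.4 = 0.02072 m/d (same in every zone)
Zone A: v = q/n = 0.02072/0.06 = 0.3453 m/d → t_A = 321/0.3453 = 929.6 d
Zone B: v = q/n = 0.02072/0.14 = 0.1480 m/d → t_B = 521/0.1480 = 3520 d
Total t = 929.6 + 3520 = 4450 d
   = 4450 / 365 = 12.2 yr

12.2 years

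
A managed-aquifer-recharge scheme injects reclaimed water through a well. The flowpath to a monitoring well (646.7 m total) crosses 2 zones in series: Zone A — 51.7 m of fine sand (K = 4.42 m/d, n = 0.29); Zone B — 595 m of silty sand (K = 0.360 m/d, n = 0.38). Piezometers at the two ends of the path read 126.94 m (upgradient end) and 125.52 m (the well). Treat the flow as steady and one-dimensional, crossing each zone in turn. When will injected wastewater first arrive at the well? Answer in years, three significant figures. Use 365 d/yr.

774 years

Total head drop ΔH = 126.94 − 125.52 = 1.42 m
Continuity: the same q passes through each zone, so ΔH = q·Σ(L_j/K_j) — the zones act as resistances in series.
Σ(L/K) = 51.7/4.42 + 595/0.360 = 11.70 + 1653 = 1664 d
q = ΔH / Σ(L/K) = 1.42 / 1664 = 8.531e-4 m/d (same in every zone)
Zone A: v = q/n = 8.531e-4/0.29 = 0.002942 m/d → t_A = 51.7/0.002942 = 17570 d
Zone B: v = q/n = 8.531e-4/0.38 = 0.002245 m/d → t_B = 595/0.002245 = 265000 d
Total t = 17570 + 265000 = 282600 d
   = 282600 / 365 = 774 yr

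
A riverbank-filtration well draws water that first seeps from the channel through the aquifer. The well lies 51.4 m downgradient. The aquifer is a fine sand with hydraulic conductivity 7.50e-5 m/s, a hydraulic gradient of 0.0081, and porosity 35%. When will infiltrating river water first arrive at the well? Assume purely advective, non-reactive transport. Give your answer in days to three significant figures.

K = 7.50e-5 m/s × 86400 s/d = 6.480 m/d
Specific discharge q = 6.480 × 0.0081 = 0.05249 m/d
v_s = q/n_e = 0.05249/0.35 = 0.1500 m/d
t = L / v = 51.4 / 0.1500 = 342.7 d

343 days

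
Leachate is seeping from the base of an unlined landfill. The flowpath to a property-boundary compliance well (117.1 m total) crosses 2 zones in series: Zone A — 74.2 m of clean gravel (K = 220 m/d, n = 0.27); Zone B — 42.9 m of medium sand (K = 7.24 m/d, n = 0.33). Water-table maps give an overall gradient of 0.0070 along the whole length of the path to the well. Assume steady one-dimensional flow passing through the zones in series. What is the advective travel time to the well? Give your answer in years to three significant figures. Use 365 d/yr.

0.716 years

Steady 1-D flow in series ⇒ the Darcy flux q is identical in every zone and the zone head losses add (resistances L/K in series).
Σ(L/K) = 74.2/220 + 42.9/7.24 = 0.3373 + 5.925 = 6.263 d
K_eq = L_total / Σ(L/K) = 117.1 / 6.263 = 18.70 m/d
q = K_eq · i = 18.70 × 0.0070 = 0.1309 m/d (same in every zone)
Zone A: v = q/n = 0.1309/0.27 = 0.4848 m/d → t_A = 74.2/0.4848 = 153.1 d
Zone B: v = q/n = 0.1309/0.33 = 0.3966 m/d → t_B = 42.9/0.3966 = 108.2 d
Total t = 153.1 + 108.2 = 261.2 d
   = 261.2 / 365 = 0.716 yr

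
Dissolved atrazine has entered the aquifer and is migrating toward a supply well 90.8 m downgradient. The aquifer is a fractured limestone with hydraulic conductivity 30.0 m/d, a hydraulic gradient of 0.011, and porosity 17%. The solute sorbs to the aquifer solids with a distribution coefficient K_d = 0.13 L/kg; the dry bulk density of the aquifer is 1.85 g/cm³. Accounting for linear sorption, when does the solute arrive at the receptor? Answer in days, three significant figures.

113 days

Specific discharge q = 30.0 × 0.011 = 0.3300 m/d
Average linear velocity = 0.3300 / 0.17 = 1.941 m/d
Retardation R = 1 + ρ_b·K_d/n = 1 + 1.85×0.13/0.17 = 2.415
Contaminant velocity v_c = v/R = 1.941/2.415 = 0.8039 m/d
t = L/v_c = 90.8/0.8039 = 112.9 d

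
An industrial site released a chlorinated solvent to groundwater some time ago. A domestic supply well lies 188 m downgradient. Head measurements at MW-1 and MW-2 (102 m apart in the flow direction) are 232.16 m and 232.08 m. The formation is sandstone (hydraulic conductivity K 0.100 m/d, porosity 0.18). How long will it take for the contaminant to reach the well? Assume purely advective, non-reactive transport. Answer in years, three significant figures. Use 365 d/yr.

1180 years

Hydraulic gradient i = (232.16 − 232.08) / 102 = 0.08 / 102 = 7.843e-4
Specific discharge q = 0.100 × 7.843e-4 = 7.843e-5 m/d
v = Ki/n = 0.100·7.843e-4/0.18 = 4.357e-4 m/d
t = L / v = 188 / 4.357e-4 = 431500 d
   = 431500 / 365 = 1180 yr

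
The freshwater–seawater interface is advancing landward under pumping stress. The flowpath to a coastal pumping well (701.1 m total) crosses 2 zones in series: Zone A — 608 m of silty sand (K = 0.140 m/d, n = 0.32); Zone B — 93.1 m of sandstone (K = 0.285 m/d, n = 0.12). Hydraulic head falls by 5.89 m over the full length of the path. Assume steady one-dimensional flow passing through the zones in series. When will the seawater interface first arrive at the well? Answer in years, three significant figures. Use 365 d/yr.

447 years

Steady 1-D flow in series ⇒ the Darcy flux q is identical in every zone and the zone head losses add (resistances L/K in series).
Σ(L/K) = 608/0.140 + 93.1/0.285 = 4343 + 326.7 = 4670 d
q = ΔH / Σ(L/K) = 5.89 / 4670 = 0.001261 m/d (same in every zone)
Zone A: v = q/n = 0.001261/0.32 = 0.003942 m/d → t_A = 608/0.003942 = 154200 d
Zone B: v = q/n = 0.001261/0.12 = 0.01051 m/d → t_B = 93.1/0.01051 = 8857 d
Total t = 154200 + 8857 = 163100 d
   = 163100 / 365 = 447 yr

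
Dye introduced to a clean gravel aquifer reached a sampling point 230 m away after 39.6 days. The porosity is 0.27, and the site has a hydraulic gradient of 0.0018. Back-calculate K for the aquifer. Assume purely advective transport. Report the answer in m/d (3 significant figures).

v = L / t = 230 / 39.6 = 5.808 m/d
K = v · n / i = 5.808 × 0.27 / 0.0018 = 871 m/d

871 m/d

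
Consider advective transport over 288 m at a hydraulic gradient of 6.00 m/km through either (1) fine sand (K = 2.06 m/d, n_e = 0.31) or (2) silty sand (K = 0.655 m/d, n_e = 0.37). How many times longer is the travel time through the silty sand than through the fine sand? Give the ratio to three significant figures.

3.75

Unit 1 (fine sand): v = 2.06×0.0060/0.31 = 0.03987 m/d, t = 288/0.03987 = 7223 d
Unit 2 (silty sand): v = 0.655×0.0060/0.37 = 0.01062 m/d, t = 288/0.01062 = 27110 d
t(silty sand) / t(fine sand) = 27110/7223 = 3.75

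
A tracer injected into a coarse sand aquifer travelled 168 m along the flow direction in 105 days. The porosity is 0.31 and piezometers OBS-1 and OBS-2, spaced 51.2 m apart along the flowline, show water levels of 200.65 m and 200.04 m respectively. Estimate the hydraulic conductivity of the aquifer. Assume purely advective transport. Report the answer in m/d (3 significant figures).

41.6 m/d

Hydraulic gradient i = (200.65 − 200.04) / 51.2 = 0.61 / 51.2 = 0.01191
v = L / t = 168 / 105 = 1.600 m/d
K = v · n / i = 1.600 × 0.31 / 0.01191 = 41.6 m/d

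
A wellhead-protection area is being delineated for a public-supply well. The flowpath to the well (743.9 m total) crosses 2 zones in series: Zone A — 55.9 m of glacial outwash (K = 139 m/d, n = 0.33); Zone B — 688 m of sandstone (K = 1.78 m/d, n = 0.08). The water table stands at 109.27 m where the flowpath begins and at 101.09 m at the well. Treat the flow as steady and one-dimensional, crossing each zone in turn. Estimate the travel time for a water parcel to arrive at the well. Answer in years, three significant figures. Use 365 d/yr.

9.52 years

Total head drop ΔH = 109.27 − 101.09 = 8.18 m
Steady 1-D flow in series ⇒ the Darcy flux q is identical in every zone and the zone head losses add (resistances L/K in series).
Σ(L/K) = 55.9/139 + 688/1.78 = 0.4022 + 386.5 = 386.9 d
q = ΔH / Σ(L/K) = 8.18 / 386.9 = 0.02114 m/d (same in every zone)
Zone A: v = q/n = 0.02114/0.33 = 0.06406 m/d → t_A = 55.9/0.06406 = 872.6 d
Zone B: v = q/n = 0.02114/0.08 = 0.2643 m/d → t_B = 688/0.2643 = 2603 d
Total t = 872.6 + 2603 = 3476 d
   = 3476 / 365 = 9.52 yr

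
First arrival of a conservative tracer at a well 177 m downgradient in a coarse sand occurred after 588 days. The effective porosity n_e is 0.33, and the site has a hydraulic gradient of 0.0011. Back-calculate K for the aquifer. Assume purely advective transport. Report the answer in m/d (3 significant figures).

90.3 m/d

v = L / t = 177 / 588 = 0.3010 m/d
K = v · n / i = 0.3010 × 0.33 / 0.0011 = 90.3 m/d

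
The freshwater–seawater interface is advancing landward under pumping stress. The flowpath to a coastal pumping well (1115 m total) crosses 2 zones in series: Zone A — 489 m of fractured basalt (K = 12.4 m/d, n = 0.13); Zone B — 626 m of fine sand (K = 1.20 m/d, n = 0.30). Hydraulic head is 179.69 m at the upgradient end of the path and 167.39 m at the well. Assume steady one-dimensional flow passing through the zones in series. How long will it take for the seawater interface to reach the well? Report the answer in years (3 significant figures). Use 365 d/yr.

Total head drop ΔH = 179.69 − 167.39 = 12.30 m
Steady 1-D flow in series ⇒ the Darcy flux q is identical in every zone and the zone head losses add (resistances L/K in series).
Σ(L/K) = 489/12.4 + 626/1.20 = 39.44 + 521.7 = 561.1 d
q = ΔH / Σ(L/K) = 12.30 / 561.1 = 0.02192 m/d (same in every zone)
Zone A: v = q/n = 0.02192/0.13 = 0.1686 m/d → t_A = 489/0.1686 = 2900 d
Zone B: v = q/n = 0.02192/0.30 = 0.07307 m/d → t_B = 626/0.07307 = 8567 d
Total t = 2900 + 8567 = 11470 d
   = 11470 / 365 = 31.4 yr

31.4 years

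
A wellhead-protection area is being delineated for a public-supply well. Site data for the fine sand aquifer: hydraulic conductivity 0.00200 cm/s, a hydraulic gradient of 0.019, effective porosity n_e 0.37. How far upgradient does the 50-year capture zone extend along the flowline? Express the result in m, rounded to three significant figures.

1620 m

K = 0.00200 cm/s × 864 = 1.728 m/d
q = Ki = 1.728 × 0.019 = 0.03283 m/d
Seepage velocity v = q / n = 0.03283 / 0.37 = 0.08874 m/d
T = 50 yr × 365 = 18250 d
L = v × T = 0.08874 × 18250 = 1619 m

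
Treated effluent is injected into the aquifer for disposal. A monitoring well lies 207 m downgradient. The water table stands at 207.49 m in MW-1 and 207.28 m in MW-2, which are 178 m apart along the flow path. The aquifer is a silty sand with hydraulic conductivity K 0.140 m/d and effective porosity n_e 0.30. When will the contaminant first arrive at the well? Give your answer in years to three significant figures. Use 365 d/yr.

Hydraulic gradient i = (207.49 − 207.28) / 178 = 0.21 / 178 = 0.001180
Darcy flux q = K·i = 0.140 × 0.001180 = 1.652e-4 m/d
Seepage velocity v = q / n = 1.652e-4 / 0.30 = 5.506e-4 m/d
t = L / v = 207 / 5.506e-4 = 376000 d
   = 376000 / 365 = 1030 yr

1030 years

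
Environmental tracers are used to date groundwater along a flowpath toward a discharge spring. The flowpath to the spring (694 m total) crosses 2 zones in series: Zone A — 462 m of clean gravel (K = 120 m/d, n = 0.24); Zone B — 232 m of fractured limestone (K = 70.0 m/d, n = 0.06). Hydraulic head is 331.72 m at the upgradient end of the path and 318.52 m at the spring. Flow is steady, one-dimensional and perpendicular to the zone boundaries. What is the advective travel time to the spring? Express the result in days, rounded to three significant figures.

67.7 days

Total head drop ΔH = 331.72 − 318.52 = 13.20 m
Steady 1-D flow in series ⇒ the Darcy flux q is identical in every zone and the zone head losses add (resistances L/K in series).
Σ(L/K) = 462/120 + 232/70.0 = 3.850 + 3.314 = 7.164 d
q = ΔH / Σ(L/K) = 13.20 / 7.164 = 1.842 m/d (same in every zone)
Zone A: v = q/n = 1.842/0.24 = 7.677 m/d → t_A = 462/7.677 = 60.18 d
Zone B: v = q/n = 1.842/0.06 = 30.71 m/d → t_B = 232/30.71 = 7.555 d
Total t = 60.18 + 7.555 = 67.74 d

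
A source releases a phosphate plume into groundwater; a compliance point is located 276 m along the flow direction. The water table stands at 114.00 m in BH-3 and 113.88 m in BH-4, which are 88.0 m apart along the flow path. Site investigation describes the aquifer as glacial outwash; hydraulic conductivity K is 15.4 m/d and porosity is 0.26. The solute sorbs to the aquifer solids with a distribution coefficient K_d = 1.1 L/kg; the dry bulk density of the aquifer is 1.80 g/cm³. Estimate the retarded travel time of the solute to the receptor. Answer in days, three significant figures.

29400 days

Hydraulic gradient i = (114.00 − 113.88) / 88.0 = 0.12 / 88.0 = 0.001364
Specific discharge q = 15.4 × 0.001364 = 0.02100 m/d
v = Ki/n = 15.4·0.001364/0.26 = 0.08077 m/d
Retardation R = 1 + ρ_b·K_d/n = 1 + 1.80×1.1/0.26 = 8.615
Contaminant velocity v_c = v/R = 0.08077/8.615 = 0.009375 m/d
t = L/v_c = 276/0.009375 = 29440 d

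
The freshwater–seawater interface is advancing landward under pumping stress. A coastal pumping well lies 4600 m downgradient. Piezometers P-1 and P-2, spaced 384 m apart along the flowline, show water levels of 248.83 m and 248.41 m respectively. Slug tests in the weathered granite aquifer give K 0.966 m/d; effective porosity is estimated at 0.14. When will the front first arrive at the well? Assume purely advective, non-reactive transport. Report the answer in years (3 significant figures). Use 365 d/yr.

Hydraulic gradient i = (248.83 − 248.41) / 384 = 0.42 / 384 = 0.001094
Specific discharge q = 0.966 × 0.001094 = 0.001057 m/d
Seepage velocity v = q / n = 0.001057 / 0.14 = 0.007547 m/d
t = L / v = 4600 / 0.007547 = 609500 d
   = 609500 / 365 = 1670 yr

1670 years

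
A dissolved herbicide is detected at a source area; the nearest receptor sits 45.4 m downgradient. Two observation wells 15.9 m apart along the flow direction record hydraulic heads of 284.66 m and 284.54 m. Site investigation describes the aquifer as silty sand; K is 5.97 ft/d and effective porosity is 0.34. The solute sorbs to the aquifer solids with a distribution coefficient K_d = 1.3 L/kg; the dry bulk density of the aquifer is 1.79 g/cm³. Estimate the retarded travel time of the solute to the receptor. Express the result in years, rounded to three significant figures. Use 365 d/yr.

24.2 years

Hydraulic gradient i = (284.66 − 284.54) / 15.9 = 0.12 / 15.9 = 0.007547
K = 5.97 ft/d × 0.3048 = 1.820 m/d
Darcy flux q = K·i = 1.820 × 0.007547 = 0.01373 m/d
v = Ki/n = 1.820·0.007547/0.34 = 0.04039 m/d
Retardation R = 1 + ρ_b·K_d/n = 1 + 1.79×1.3/0.34 = 7.844
Contaminant velocity v_c = v/R = 0.04039/7.844 = 0.005149 m/d
t = L/v_c = 45.4/0.005149 = 8817 d
   = 8817/365 = 24.2 yr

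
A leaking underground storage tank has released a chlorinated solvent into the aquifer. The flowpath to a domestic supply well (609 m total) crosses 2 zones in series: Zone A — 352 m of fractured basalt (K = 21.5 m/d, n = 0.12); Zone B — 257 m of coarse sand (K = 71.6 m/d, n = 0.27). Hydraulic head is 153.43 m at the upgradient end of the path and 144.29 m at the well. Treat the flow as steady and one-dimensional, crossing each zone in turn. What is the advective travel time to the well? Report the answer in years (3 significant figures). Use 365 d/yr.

0.668 years

Total head drop ΔH = 153.43 − 144.29 = 9.14 m
Continuity: the same q passes through each zone, so ΔH = q·Σ(L_j/K_j) — the zones act as resistances in series.
Σ(L/K) = 352/21.5 + 257/71.6 = 16.37 + 3.589 = 19.96 d
q = ΔH / Σ(L/K) = 9.14 / 19.96 = 0.4579 m/d (same in every zone)
Zone A: v = q/n = 0.4579/0.12 = 3.816 m/d → t_A = 352/3.816 = 92.25 d
Zone B: v = q/n = 0.4579/0.27 = 1.696 m/d → t_B = 257/1.696 = 151.5 d
Total t = 92.25 + 151.5 = 243.8 d
   = 243.8 / 365 = 0.668 yr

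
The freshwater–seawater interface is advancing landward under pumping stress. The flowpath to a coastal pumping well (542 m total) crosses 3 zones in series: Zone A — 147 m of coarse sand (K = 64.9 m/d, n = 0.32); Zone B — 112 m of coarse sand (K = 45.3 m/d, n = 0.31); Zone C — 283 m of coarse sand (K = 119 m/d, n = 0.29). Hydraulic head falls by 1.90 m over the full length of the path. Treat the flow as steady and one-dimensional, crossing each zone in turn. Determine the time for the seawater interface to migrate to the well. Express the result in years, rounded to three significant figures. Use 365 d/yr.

1.68 years

Steady 1-D flow in series ⇒ the Darcy flux q is identical in every zone and the zone head losses add (resistances L/K in series).
Σ(L/K) = 147/64.9 + 112/45.3 + 283/119 = 2.265 + 2.472 + 2.378 = 7.116 d
q = ΔH / Σ(L/K) = 1.90 / 7.116 = 0.2670 m/d (same in every zone)
Zone A: v = q/n = 0.2670/0.32 = 0.8344 m/d → t_A = 147/0.8344 = 176.2 d
Zone B: v = q/n = 0.2670/0.31 = 0.8614 m/d → t_B = 112/0.8614 = 130.0 d
Zone C: v = q/n = 0.2670/0.29 = 0.9208 m/d → t_C = 283/0.9208 = 307.4 d
Total t = 176.2 + 130.0 + 307.4 = 613.6 d
   = 613.6 / 365 = 1.68 yr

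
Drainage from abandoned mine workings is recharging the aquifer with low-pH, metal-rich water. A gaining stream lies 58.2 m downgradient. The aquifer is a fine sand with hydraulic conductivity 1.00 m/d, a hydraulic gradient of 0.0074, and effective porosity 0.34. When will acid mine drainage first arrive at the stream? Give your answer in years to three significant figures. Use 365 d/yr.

Darcy flux q = K·i = 1.00 × 0.0074 = 0.007400 m/d
Average linear velocity = 0.007400 / 0.34 = 0.02176 m/d
t = L / v = 58.2 / 0.02176 = 2674 d
   = 2674 / 365 = 7.33 yr

7.33 years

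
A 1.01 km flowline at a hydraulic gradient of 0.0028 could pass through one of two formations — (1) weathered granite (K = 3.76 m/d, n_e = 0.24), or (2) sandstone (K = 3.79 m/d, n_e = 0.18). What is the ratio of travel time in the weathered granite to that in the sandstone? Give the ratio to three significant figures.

Unit 1 (weathered granite): v = 3.76×0.0028/0.24 = 0.04387 m/d, t = 1010/0.04387 = 23020 d
Unit 2 (sandstone): v = 3.79×0.0028/0.18 = 0.05896 m/d, t = 1010/0.05896 = 17130 d
t(weathered granite) / t(sandstone) = 23020/17130 = 1.34

1.34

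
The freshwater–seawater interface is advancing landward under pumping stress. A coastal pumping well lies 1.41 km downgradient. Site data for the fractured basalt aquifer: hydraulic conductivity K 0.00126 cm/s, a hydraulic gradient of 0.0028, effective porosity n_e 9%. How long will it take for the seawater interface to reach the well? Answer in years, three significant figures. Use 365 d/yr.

K = 0.00126 cm/s × 864 = 1.089 m/d
q = Ki = 1.089 × 0.0028 = 0.003048 m/d
v_s = q/n_e = 0.003048/0.09 = 0.03387 m/d
L = 1.41 km = 1410 m
t = L / v = 1410 / 0.03387 = 41630 d
   = 41630 / 365 = 114 yr

114 years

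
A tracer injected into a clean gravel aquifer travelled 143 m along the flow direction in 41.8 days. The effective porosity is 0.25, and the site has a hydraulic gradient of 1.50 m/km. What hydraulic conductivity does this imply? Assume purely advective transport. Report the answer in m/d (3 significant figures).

v = L / t = 143 / 41.8 = 3.421 m/d
K = v · n / i = 3.421 × 0.25 / 0.0015 = 570 m/d

570 m/d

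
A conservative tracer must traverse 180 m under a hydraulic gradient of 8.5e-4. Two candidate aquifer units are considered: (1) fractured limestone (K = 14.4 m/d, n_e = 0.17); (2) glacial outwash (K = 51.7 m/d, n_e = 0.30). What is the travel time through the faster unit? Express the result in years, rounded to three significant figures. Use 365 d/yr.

Unit 1 (fractured limestone): v = 14.4×8.5e-4/0.17 = 0.07200 m/d, t = 180/0.07200 = 2500 d
Unit 2 (glacial outwash): v = 51.7×8.5e-4/0.30 = 0.1465 m/d, t = 180/0.1465 = 1229 d
Faster: 1229 d / 365 = 3.37 yr

3.37 years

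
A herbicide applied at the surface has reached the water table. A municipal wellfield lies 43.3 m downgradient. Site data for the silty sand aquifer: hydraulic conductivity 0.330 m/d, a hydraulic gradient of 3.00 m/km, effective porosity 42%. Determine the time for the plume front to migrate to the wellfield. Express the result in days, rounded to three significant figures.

18400 days

q = Ki = 0.330 × 0.0030 = 9.900e-4 m/d
v_s = q/n_e = 9.900e-4/0.42 = 0.002357 m/d
t = L / v = 43.3 / 0.002357 = 18370 d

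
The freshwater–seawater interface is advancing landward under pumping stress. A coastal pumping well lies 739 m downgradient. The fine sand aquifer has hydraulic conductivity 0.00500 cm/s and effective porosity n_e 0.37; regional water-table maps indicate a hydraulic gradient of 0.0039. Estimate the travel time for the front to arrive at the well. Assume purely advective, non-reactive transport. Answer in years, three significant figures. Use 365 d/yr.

K = 0.00500 cm/s × 864 = 4.320 m/d
Darcy flux q = K·i = 4.320 × 0.0039 = 0.01685 m/d
Average linear velocity = 0.01685 / 0.37 = 0.04554 m/d
t = L / v = 739 / 0.04554 = 16230 d
   = 16230 / 365 = 44.5 yr

44.5 years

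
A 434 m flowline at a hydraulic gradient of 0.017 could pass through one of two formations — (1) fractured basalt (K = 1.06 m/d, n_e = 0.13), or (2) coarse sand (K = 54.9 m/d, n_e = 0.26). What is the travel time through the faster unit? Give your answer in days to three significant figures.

121 days

Unit 1 (fractured basalt): v = 1.06×0.017/0.13 = 0.1386 m/d, t = 434/0.1386 = 3131 d
Unit 2 (coarse sand): v = 54.9×0.017/0.26 = 3.590 m/d, t = 434/3.590 = 120.9 d
Faster unit: t = 121 d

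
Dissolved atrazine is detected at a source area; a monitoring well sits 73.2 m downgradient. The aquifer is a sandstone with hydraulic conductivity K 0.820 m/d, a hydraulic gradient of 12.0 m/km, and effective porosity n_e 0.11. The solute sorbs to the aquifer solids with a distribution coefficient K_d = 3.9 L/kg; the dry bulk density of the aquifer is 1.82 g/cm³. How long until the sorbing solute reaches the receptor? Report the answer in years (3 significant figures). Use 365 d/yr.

147 years

q = Ki = 0.820 × 0.012 = 0.009840 m/d
v_s = q/n_e = 0.009840/0.11 = 0.08945 m/d
Retardation R = 1 + ρ_b·K_d/n = 1 + 1.82×3.9/0.11 = 65.53
Contaminant velocity v_c = v/R = 0.08945/65.53 = 0.001365 m/d
t = L/v_c = 73.2/0.001365 = 53620 d
   = 53620/365 = 147 yr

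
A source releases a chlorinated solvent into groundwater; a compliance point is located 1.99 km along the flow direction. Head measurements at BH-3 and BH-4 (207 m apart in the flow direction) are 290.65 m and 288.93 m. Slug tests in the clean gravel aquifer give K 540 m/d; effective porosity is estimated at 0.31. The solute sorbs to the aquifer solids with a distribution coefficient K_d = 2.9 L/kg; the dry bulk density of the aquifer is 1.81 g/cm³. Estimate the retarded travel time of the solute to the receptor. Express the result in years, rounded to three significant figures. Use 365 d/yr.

Hydraulic gradient i = (290.65 − 288.93) / 207 = 1.72 / 207 = 0.008309
q = Ki = 540 × 0.008309 = 4.487 m/d
v_s = q/n_e = 4.487/0.31 = 14.47 m/d
Retardation R = 1 + ρ_b·K_d/n = 1 + 1.81×2.9/0.31 = 17.93
Contaminant velocity v_c = v/R = 14.47/17.93 = 0.8072 m/d
L = 1.99 km = 1990 m
t = L/v_c = 1990/0.8072 = 2465 d
   = 2465/365 = 6.75 yr

6.75 years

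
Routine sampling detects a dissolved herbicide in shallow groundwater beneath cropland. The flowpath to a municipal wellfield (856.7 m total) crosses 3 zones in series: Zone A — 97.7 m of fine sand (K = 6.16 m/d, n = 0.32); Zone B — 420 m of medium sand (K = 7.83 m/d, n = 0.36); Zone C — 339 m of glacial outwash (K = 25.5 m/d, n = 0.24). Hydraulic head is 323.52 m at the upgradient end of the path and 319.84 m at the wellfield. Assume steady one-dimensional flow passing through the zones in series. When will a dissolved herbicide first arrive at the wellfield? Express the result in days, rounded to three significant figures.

5940 days

Total head drop ΔH = 323.52 − 319.84 = 3.68 m
Continuity: the same q passes through each zone, so ΔH = q·Σ(L_j/K_j) — the zones act as resistances in series.
Σ(L/K) = 97.7/6.16 + 420/7.83 + 339/25.5 = 15.86 + 53.64 + 13.29 = 82.79 d
q = ΔH / Σ(L/K) = 3.68 / 82.79 = 0.04445 m/d (same in every zone)
Zone A: v = q/n = 0.04445/0.32 = 0.1389 m/d → t_A = 97.7/0.1389 = 703.4 d
Zone B: v = q/n = 0.04445/0.36 = 0.1235 m/d → t_B = 420/0.1235 = 3402 d
Zone C: v = q/n = 0.04445/0.24 = 0.1852 m/d → t_C = 339/0.1852 = 1830 d
Total t = 703.4 + 3402 + 1830 = 5936 d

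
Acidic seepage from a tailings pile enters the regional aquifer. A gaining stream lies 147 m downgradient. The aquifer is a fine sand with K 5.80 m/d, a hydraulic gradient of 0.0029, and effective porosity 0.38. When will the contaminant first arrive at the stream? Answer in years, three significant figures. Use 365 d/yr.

9.10 years

Specific discharge q = 5.80 × 0.0029 = 0.01682 m/d
v_s = q/n_e = 0.01682/0.38 = 0.04426 m/d
t = L / v = 147 / 0.04426 = 3321 d
   = 3321 / 365 = 9.10 yr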